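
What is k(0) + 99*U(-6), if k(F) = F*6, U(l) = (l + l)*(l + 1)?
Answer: 5940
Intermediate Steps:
U(l) = 2*l*(1 + l) (U(l) = (2*l)*(1 + l) = 2*l*(1 + l))
k(F) = 6*F
k(0) + 99*U(-6) = 6*0 + 99*(2*(-6)*(1 - 6)) = 0 + 99*(2*(-6)*(-5)) = 0 + 99*60 = 0 + 5940 = 5940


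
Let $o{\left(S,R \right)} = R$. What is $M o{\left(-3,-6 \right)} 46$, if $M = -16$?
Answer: $4416$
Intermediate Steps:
$M o{\left(-3,-6 \right)} 46 = \left(-16\right) \left(-6\right) 46 = 96 \cdot 46 = 4416$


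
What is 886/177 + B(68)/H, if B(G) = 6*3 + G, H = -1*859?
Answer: 745852/152043 ≈ 4.9055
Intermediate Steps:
H = -859
B(G) = 18 + G
886/177 + B(68)/H = 886/177 + (18 + 68)/(-859) = 886*(1/177) + 86*(-1/859) = 886/177 - 86/859 = 745852/152043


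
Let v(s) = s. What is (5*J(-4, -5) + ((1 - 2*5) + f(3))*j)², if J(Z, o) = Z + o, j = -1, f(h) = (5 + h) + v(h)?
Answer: 2209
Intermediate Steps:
f(h) = 5 + 2*h (f(h) = (5 + h) + h = 5 + 2*h)
(5*J(-4, -5) + ((1 - 2*5) + f(3))*j)² = (5*(-4 - 5) + ((1 - 2*5) + (5 + 2*3))*(-1))² = (5*(-9) + ((1 - 10) + (5 + 6))*(-1))² = (-45 + (-9 + 11)*(-1))² = (-45 + 2*(-1))² = (-45 - 2)² = (-47)² = 2209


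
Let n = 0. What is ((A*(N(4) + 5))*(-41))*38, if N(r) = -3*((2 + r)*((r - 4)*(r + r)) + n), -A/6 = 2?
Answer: 93480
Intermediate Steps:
A = -12 (A = -6*2 = -12)
N(r) = -6*r*(-4 + r)*(2 + r) (N(r) = -3*((2 + r)*((r - 4)*(r + r)) + 0) = -3*((2 + r)*((-4 + r)*(2*r)) + 0) = -3*((2 + r)*(2*r*(-4 + r)) + 0) = -3*(2*r*(-4 + r)*(2 + r) + 0) = -6*r*(-4 + r)*(2 + r))
((A*(N(4) + 5))*(-41))*38 = (-12*(6*4*(8 - 1*4² + 2*4) + 5)*(-41))*38 = (-12*(6*4*(8 - 1*16 + 8) + 5)*(-41))*38 = (-12*(6*4*(8 - 16 + 8) + 5)*(-41))*38 = (-12*(6*4*0 + 5)*(-41))*38 = (-12*(0 + 5)*(-41))*38 = (-12*5*(-41))*38 = -60*(-41)*38 = 2460*38 = 93480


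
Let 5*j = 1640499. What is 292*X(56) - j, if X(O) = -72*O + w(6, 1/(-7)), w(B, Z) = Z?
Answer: -52691993/35 ≈ -1.5055e+6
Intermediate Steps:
j = 1640499/5 (j = (1/5)*1640499 = 1640499/5 ≈ 3.2810e+5)
X(O) = -1/7 - 72*O (X(O) = -72*O + 1/(-7) = -72*O - 1/7 = -1/7 - 72*O)
292*X(56) - j = 292*(-1/7 - 72*56) - 1*1640499/5 = 292*(-1/7 - 4032) - 1640499/5 = 292*(-28225/7) - 1640499/5 = -8241700/7 - 1640499/5 = -52691993/35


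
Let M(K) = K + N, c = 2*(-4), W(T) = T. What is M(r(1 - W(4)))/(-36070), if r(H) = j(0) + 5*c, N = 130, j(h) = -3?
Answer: -87/36070 ≈ -0.0024120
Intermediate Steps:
c = -8
r(H) = -43 (r(H) = -3 + 5*(-8) = -3 - 40 = -43)
M(K) = 130 + K (M(K) = K + 130 = 130 + K)
M(r(1 - W(4)))/(-36070) = (130 - 43)/(-36070) = 87*(-1/36070) = -87/36070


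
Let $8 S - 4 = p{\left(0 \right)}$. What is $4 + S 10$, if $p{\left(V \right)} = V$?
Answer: $9$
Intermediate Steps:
$S = \frac{1}{2}$ ($S = \frac{1}{2} + \frac{1}{8} \cdot 0 = \frac{1}{2} + 0 = \frac{1}{2} \approx 0.5$)
$4 + S 10 = 4 + \frac{1}{2} \cdot 10 = 4 + 5 = 9$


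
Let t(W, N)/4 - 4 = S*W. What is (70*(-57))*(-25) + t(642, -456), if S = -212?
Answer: -444650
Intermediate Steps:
t(W, N) = 16 - 848*W (t(W, N) = 16 + 4*(-212*W) = 16 - 848*W)
(70*(-57))*(-25) + t(642, -456) = (70*(-57))*(-25) + (16 - 848*642) = -3990*(-25) + (16 - 544416) = 99750 - 544400 = -444650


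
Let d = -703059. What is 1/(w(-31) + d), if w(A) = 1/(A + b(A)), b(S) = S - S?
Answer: -31/21794830 ≈ -1.4224e-6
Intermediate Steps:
b(S) = 0
w(A) = 1/A (w(A) = 1/(A + 0) = 1/A)
1/(w(-31) + d) = 1/(1/(-31) - 703059) = 1/(-1/31 - 703059) = 1/(-21794830/31) = -31/21794830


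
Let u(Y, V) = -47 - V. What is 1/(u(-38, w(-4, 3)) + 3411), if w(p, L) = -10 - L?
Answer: 1/3377 ≈ 0.00029612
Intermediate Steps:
1/(u(-38, w(-4, 3)) + 3411) = 1/((-47 - (-10 - 1*3)) + 3411) = 1/((-47 - (-10 - 3)) + 3411) = 1/((-47 - 1*(-13)) + 3411) = 1/((-47 + 13) + 3411) = 1/(-34 + 3411) = 1/3377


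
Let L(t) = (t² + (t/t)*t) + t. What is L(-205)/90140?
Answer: 8323/18028 ≈ 0.46167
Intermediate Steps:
L(t) = t² + 2*t (L(t) = (t² + 1*t) + t = (t² + t) + t = (t + t²) + t = t² + 2*t)
L(-205)/90140 = -205*(2 - 205)/90140 = -205*(-203)*(1/90140) = 41615*(1/90140) = 8323/18028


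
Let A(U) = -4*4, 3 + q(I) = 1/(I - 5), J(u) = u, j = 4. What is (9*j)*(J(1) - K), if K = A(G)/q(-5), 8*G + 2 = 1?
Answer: -4644/31 ≈ -149.81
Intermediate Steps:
q(I) = -3 + 1/(-5 + I) (q(I) = -3 + 1/(I - 5) = -3 + 1/(-5 + I))
G = -⅛ (G = -¼ + (⅛)*1 = -¼ + ⅛ = -⅛ ≈ -0.12500)
A(U) = -16
K = 160/31 (K = -16*(-5 - 5)/(16 - 3*(-5)) = -16*(-10/(16 + 15)) = -16/((-⅒*31)) = -16/(-31/10) = -16*(-10/31) = 160/31 ≈ 5.1613)
(9*j)*(J(1) - K) = (9*4)*(1 - 1*160/31) = 36*(1 - 160/31) = 36*(-129/31) = -4644/31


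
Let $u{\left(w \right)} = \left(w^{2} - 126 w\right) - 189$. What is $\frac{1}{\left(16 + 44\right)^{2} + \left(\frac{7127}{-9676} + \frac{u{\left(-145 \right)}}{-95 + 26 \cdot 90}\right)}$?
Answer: $\frac{21722620}{78563821541} \approx 0.0002765$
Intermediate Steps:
$u{\left(w \right)} = -189 + w^{2} - 126 w$
$\frac{1}{\left(16 + 44\right)^{2} + \left(\frac{7127}{-9676} + \frac{u{\left(-145 \right)}}{-95 + 26 \cdot 90}\right)} = \frac{1}{\left(16 + 44\right)^{2} + \left(\frac{7127}{-9676} + \frac{-189 + \left(-145\right)^{2} - -18270}{-95 + 26 \cdot 90}\right)} = \frac{1}{60^{2} + \left(7127 \left(- \frac{1}{9676}\right) + \frac{-189 + 21025 + 18270}{-95 + 2340}\right)} = \frac{1}{3600 - \left(\frac{7127}{9676} - \frac{39106}{2245}\right)} = \frac{1}{3600 + \left(- \frac{7127}{9676} + 39106 \cdot \frac{1}{2245}\right)} = \frac{1}{3600 + \left(- \frac{7127}{9676} + \frac{39106}{2245}\right)} = \frac{1}{3600 + \frac{362389541}{21722620}} = \frac{1}{\frac{78563821541}{21722620}} = \frac{21722620}{78563821541}$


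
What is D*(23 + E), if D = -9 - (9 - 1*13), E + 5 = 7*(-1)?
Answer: -55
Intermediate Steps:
E = -12 (E = -5 + 7*(-1) = -5 - 7 = -12)
D = -5 (D = -9 - (9 - 13) = -9 - 1*(-4) = -9 + 4 = -5)
D*(23 + E) = -5*(23 - 12) = -5*11 = -55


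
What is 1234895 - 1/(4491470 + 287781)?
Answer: 5901873163644/4779251 ≈ 1.2349e+6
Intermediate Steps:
1234895 - 1/(4491470 + 287781) = 1234895 - 1/4779251 = 5901873163644/4779251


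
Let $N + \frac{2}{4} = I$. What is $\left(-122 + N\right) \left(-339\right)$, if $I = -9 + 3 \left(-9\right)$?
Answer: $\frac{107463}{2} \approx 53732.0$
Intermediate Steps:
$I = -36$ ($I = -9 - 27 = -36$)
$N = - \frac{73}{2}$ ($N = - \frac{1}{2} - 36 = - \frac{73}{2} \approx -36.5$)
$\left(-122 + N\right) \left(-339\right) = \left(-122 - \frac{73}{2}\right) \left(-339\right) = \left(- \frac{317}{2}\right) \left(-339\right) = \frac{107463}{2}$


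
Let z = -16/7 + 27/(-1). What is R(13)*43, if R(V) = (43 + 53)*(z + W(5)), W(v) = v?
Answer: -701760/7 ≈ -1.0025e+5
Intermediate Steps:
z = -205/7 (z = -16*1/7 + 27*(-1) = -16/7 - 27 = -205/7 ≈ -29.286)
R(V) = -16320/7 (R(V) = (43 + 53)*(-205/7 + 5) = 96*(-170/7) = -16320/7)
R(13)*43 = -16320/7*43 = -701760/7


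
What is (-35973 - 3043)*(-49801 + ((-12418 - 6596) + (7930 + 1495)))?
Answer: 2317160240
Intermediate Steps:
(-35973 - 3043)*(-49801 + ((-12418 - 6596) + (7930 + 1495))) = -39016*(-49801 + (-19014 + 9425)) = -39016*(-49801 - 9589) = -39016*(-59390) = 2317160240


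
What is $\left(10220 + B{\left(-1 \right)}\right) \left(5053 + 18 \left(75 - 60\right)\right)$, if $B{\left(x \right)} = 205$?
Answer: $55492275$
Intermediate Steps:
$\left(10220 + B{\left(-1 \right)}\right) \left(5053 + 18 \left(75 - 60\right)\right) = \left(10220 + 205\right) \left(5053 + 18 \left(75 - 60\right)\right) = 10425 \left(5053 + 18 \cdot 15\right) = 10425 \left(5053 + 270\right) = 10425 \cdot 5323 = 55492275$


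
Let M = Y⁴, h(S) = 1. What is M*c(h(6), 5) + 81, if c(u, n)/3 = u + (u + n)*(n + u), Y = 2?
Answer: 1857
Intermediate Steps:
M = 16 (M = 2⁴ = 16)
c(u, n) = 3*u + 3*(n + u)² (c(u, n) = 3*(u + (u + n)*(n + u)) = 3*(u + (n + u)*(n + u)) = 3*(u + (n + u)²) = 3*u + 3*(n + u)²)
M*c(h(6), 5) + 81 = 16*(3*1 + 3*(5 + 1)²) + 81 = 16*(3 + 3*6²) + 81 = 16*(3 + 3*36) + 81 = 16*(3 + 108) + 81 = 16*111 + 81 = 1776 + 81 = 1857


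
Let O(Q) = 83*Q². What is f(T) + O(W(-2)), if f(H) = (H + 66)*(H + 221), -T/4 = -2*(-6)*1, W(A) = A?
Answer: 3446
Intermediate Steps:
T = -48 (T = -4*(-2*(-6)) = -48 ≈ -48.000)
f(H) = (66 + H)*(221 + H)
f(T) + O(W(-2)) = (14586 + (-48)² + 287*(-48)) + 83*(-2)² = (14586 + 2304 - 13776) + 83*4 = 3114 + 332 = 3446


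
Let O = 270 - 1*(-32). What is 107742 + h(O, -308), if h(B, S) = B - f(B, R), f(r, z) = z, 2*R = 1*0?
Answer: 108044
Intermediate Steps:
O = 302 (O = 270 + 32 = 302)
R = 0 (R = (1*0)/2 = (½)*0 = 0)
h(B, S) = B (h(B, S) = B - 1*0 = B + 0 = B)
107742 + h(O, -308) = 107742 + 302 = 108044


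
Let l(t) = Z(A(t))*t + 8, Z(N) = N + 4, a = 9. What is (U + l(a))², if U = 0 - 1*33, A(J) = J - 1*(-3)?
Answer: 14161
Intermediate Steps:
A(J) = 3 + J (A(J) = J + 3 = 3 + J)
Z(N) = 4 + N
l(t) = 8 + t*(7 + t) (l(t) = (4 + (3 + t))*t + 8 = (7 + t)*t + 8 = t*(7 + t) + 8 = 8 + t*(7 + t))
U = -33 (U = 0 - 33 = -33)
(U + l(a))² = (-33 + (8 + 9*(7 + 9)))² = (-33 + (8 + 9*16))² = (-33 + (8 + 144))² = (-33 + 152)² = 119² = 14161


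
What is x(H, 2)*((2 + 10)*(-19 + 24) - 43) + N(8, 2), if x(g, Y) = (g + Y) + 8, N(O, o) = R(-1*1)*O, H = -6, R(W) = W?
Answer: 60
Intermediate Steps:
N(O, o) = -O (N(O, o) = (-1*1)*O = -O)
x(g, Y) = 8 + Y + g (x(g, Y) = (Y + g) + 8 = 8 + Y + g)
x(H, 2)*((2 + 10)*(-19 + 24) - 43) + N(8, 2) = (8 + 2 - 6)*((2 + 10)*(-19 + 24) - 43) - 1*8 = 4*(12*5 - 43) - 8 = 4*(60 - 43) - 8 = 4*17 - 8 = 68 - 8 = 60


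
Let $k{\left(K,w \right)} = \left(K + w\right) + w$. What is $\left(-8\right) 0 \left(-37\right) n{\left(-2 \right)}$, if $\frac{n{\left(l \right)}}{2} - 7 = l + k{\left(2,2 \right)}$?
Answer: $0$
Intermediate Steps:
$k{\left(K,w \right)} = K + 2 w$
$n{\left(l \right)} = 26 + 2 l$ ($n{\left(l \right)} = 14 + 2 \left(l + \left(2 + 2 \cdot 2\right)\right) = 14 + 2 \left(l + \left(2 + 4\right)\right) = 14 + 2 \left(l + 6\right) = 14 + 2 \left(6 + l\right) = 14 + \left(12 + 2 l\right) = 26 + 2 l$)
$\left(-8\right) 0 \left(-37\right) n{\left(-2 \right)} = \left(-8\right) 0 \left(-37\right) \left(26 + 2 \left(-2\right)\right) = 0 \left(-37\right) \left(26 - 4\right) = 0 \cdot 22 = 0$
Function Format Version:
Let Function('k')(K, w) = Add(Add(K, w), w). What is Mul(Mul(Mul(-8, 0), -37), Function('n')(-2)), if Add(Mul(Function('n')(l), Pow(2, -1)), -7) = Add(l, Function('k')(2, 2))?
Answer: 0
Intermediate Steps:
Function('k')(K, w) = Add(K, Mul(2, w))
Function('n')(l) = Add(26, Mul(2, l)) (Function('n')(l) = Add(14, Mul(2, Add(l, Add(2, Mul(2, 2))))) = Add(14, Mul(2, Add(l, Add(2, 4)))) = Add(14, Mul(2, Add(l, 6))) = Add(14, Mul(2, Add(6, l))) = Add(14, Add(12, Mul(2, l))) = Add(26, Mul(2, l)))
Mul(Mul(Mul(-8, 0), -37), Function('n')(-2)) = Mul(Mul(Mul(-8, 0), -37), Add(26, Mul(2, -2))) = Mul(Mul(0, -37), Add(26, -4)) = Mul(0, 22) = 0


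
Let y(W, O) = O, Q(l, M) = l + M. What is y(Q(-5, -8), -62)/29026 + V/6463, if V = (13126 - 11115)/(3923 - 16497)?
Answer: -110801055/51278695822 ≈ -0.0021608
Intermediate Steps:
Q(l, M) = M + l
V = -2011/12574 (V = 2011/(-12574) = 2011*(-1/12574) = -2011/12574 ≈ -0.15993)
y(Q(-5, -8), -62)/29026 + V/6463 = -62/29026 - 2011/12574/6463 = -62*1/29026 - 2011/12574*1/6463 = -31/14513 - 2011/81265762 = -110801055/51278695822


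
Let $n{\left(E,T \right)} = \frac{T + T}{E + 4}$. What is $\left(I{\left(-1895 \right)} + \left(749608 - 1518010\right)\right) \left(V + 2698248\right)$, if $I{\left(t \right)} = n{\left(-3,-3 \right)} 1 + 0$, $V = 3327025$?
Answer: $-4629867975384$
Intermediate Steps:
$n{\left(E,T \right)} = \frac{2 T}{4 + E}$
$I{\left(t \right)} = -6$ ($I{\left(t \right)} = 2 \left(-3\right) \frac{1}{4 - 3} \cdot 1 + 0 = 2 \left(-3\right) 1^{-1} \cdot 1 + 0 = 2 \left(-3\right) 1 \cdot 1 + 0 = \left(-6\right) 1 + 0 = -6 + 0 = -6$)
$\left(I{\left(-1895 \right)} + \left(749608 - 1518010\right)\right) \left(V + 2698248\right) = \left(-6 + \left(749608 - 1518010\right)\right) \left(3327025 + 2698248\right) = \left(-6 + \left(749608 - 1518010\right)\right) 6025273 = \left(-6 - 768402\right) 6025273 = \left(-768408\right) 6025273 = -4629867975384$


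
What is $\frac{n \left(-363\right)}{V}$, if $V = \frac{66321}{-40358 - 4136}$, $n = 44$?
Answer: $\frac{236886056}{22107} \approx 10715.0$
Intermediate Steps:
$V = - \frac{66321}{44494}$ ($V = \frac{66321}{-44494} = 66321 \left(- \frac{1}{44494}\right) = - \frac{66321}{44494} \approx -1.4906$)
$\frac{n \left(-363\right)}{V} = \frac{44 \left(-363\right)}{- \frac{66321}{44494}} = \left(-15972\right) \left(- \frac{44494}{66321}\right) = \frac{236886056}{22107}$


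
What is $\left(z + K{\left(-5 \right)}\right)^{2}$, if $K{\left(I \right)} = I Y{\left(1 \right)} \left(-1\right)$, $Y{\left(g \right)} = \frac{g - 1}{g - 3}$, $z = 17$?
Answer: $289$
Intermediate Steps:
$Y{\left(g \right)} = \frac{-1 + g}{-3 + g}$
$K{\left(I \right)} = 0$ ($K{\left(I \right)} = I \frac{-1 + 1}{-3 + 1} \left(-1\right) = I \frac{1}{-2} \cdot 0 \left(-1\right) = I \left(\left(- \frac{1}{2}\right) 0\right) \left(-1\right) = I 0 \left(-1\right) = 0 \left(-1\right) = 0$)
$\left(z + K{\left(-5 \right)}\right)^{2} = \left(17 + 0\right)^{2} = 17^{2} = 289$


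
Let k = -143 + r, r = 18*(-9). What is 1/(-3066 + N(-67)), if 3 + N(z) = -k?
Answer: -1/2764 ≈ -0.00036179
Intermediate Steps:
r = -162
k = -305 (k = -143 - 162 = -305)
N(z) = 302 (N(z) = -3 - 1*(-305) = -3 + 305 = 302)
1/(-3066 + N(-67)) = 1/(-3066 + 302) = 1/(-2764) = -1/2764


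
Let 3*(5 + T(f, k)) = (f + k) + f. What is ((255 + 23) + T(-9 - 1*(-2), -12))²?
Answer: 628849/9 ≈ 69872.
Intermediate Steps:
T(f, k) = -5 + k/3 + 2*f/3 (T(f, k) = -5 + ((f + k) + f)/3 = -5 + (k + 2*f)/3 = -5 + (k/3 + 2*f/3) = -5 + k/3 + 2*f/3)
((255 + 23) + T(-9 - 1*(-2), -12))² = ((255 + 23) + (-5 + (⅓)*(-12) + 2*(-9 - 1*(-2))/3))² = (278 + (-5 - 4 + 2*(-9 + 2)/3))² = (278 + (-5 - 4 + (⅔)*(-7)))² = (278 + (-5 - 4 - 14/3))² = (278 - 41/3)² = (793/3)² = 628849/9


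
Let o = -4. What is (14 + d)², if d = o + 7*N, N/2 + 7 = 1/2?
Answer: 6561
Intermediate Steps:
N = -13 (N = -14 + 2/2 = -14 + 2*(½) = -14 + 1 = -13)
d = -95 (d = -4 + 7*(-13) = -4 - 91 = -95)
(14 + d)² = (14 - 95)² = (-81)² = 6561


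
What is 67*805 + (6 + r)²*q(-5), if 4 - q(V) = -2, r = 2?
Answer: 54319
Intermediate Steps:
q(V) = 6 (q(V) = 4 - 1*(-2) = 4 + 2 = 6)
67*805 + (6 + r)²*q(-5) = 67*805 + (6 + 2)²*6 = 53935 + 8²*6 = 53935 + 64*6 = 53935 + 384 = 54319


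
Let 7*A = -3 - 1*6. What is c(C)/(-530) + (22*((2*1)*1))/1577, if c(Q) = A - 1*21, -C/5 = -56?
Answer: 204626/2925335 ≈ 0.069950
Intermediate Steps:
C = 280 (C = -5*(-56) = 280)
A = -9/7 (A = (-3 - 1*6)/7 = (-3 - 6)/7 = (⅐)*(-9) = -9/7 ≈ -1.2857)
c(Q) = -156/7 (c(Q) = -9/7 - 1*21 = -9/7 - 21 = -156/7)
c(C)/(-530) + (22*((2*1)*1))/1577 = -156/7/(-530) + (22*((2*1)*1))/1577 = -156/7*(-1/530) + (22*(2*1))*(1/1577) = 78/1855 + (22*2)*(1/1577) = 78/1855 + 44*(1/1577) = 78/1855 + 44/1577 = 204626/2925335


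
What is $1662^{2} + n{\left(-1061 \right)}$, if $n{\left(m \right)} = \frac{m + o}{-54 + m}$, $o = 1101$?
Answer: $\frac{615980404}{223} \approx 2.7622 \cdot 10^{6}$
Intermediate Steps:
$n{\left(m \right)} = \frac{1101 + m}{-54 + m}$ ($n{\left(m \right)} = \frac{m + 1101}{-54 + m} = \frac{1101 + m}{-54 + m}$)
$1662^{2} + n{\left(-1061 \right)} = 1662^{2} + \frac{1101 - 1061}{-54 - 1061} = 2762244 + \frac{1}{-1115} \cdot 40 = 2762244 - \frac{8}{223} = \frac{615980404}{223}$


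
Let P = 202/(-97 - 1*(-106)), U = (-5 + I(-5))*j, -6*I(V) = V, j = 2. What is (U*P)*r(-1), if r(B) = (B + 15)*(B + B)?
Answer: 141400/27 ≈ 5237.0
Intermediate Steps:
I(V) = -V/6
U = -25/3 (U = (-5 - 1/6*(-5))*2 = (-5 + 5/6)*2 = -25/6*2 = -25/3 ≈ -8.3333)
r(B) = 2*B*(15 + B) (r(B) = (15 + B)*(2*B) = 2*B*(15 + B))
P = 202/9 (P = 202/(-97 + 106) = 202/9 ≈ 22.444)
(U*P)*r(-1) = (-25/3*202/9)*(2*(-1)*(15 - 1)) = -10100*(-1)*14/27 = -5050/27*(-28) = 141400/27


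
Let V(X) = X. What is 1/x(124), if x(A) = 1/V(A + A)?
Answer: 248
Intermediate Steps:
x(A) = 1/(2*A) (x(A) = 1/(A + A) = 1/(2*A))
1/x(124) = 1/((½)/124) = 1/((½)*(1/124)) = 1/(1/248) = 248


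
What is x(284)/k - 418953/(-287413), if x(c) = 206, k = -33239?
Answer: 13866371689/9553320707 ≈ 1.4515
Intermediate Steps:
x(284)/k - 418953/(-287413) = 206/(-33239) - 418953/(-287413) = 206*(-1/33239) - 418953*(-1/287413) = -206/33239 + 418953/287413 = 13866371689/9553320707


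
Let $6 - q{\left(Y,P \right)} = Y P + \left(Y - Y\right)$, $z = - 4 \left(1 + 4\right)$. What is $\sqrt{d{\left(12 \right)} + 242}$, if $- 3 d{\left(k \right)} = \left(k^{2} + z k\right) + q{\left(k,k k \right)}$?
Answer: $4 \sqrt{53} \approx 29.12$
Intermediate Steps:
$z = -20$ ($z = \left(-4\right) 5 = -20$)
$q{\left(Y,P \right)} = 6 - P Y$ ($q{\left(Y,P \right)} = 6 - \left(Y P + \left(Y - Y\right)\right) = 6 - \left(P Y + 0\right) = 6 - P Y$)
$d{\left(k \right)} = -2 - \frac{k^{2}}{3} + \frac{k^{3}}{3} + \frac{20 k}{3}$ ($d{\left(k \right)} = - \frac{\left(k^{2} - 20 k\right) - \left(-6 + k k k\right)}{3} = - \frac{\left(k^{2} - 20 k\right) - \left(-6 + k^{2} k\right)}{3} = - \frac{\left(k^{2} - 20 k\right) - \left(-6 + k^{3}\right)}{3} = - \frac{6 + k^{2} - k^{3} - 20 k}{3} = -2 - \frac{k^{2}}{3} + \frac{k^{3}}{3} + \frac{20 k}{3}$)
$\sqrt{d{\left(12 \right)} + 242} = \sqrt{\left(-2 - \frac{12^{2}}{3} + \frac{12^{3}}{3} + \frac{20}{3} \cdot 12\right) + 242} = \sqrt{\left(-2 - 48 + \frac{1}{3} \cdot 1728 + 80\right) + 242} = \sqrt{\left(-2 - 48 + 576 + 80\right) + 242} = \sqrt{606 + 242} = \sqrt{848} = 4 \sqrt{53}$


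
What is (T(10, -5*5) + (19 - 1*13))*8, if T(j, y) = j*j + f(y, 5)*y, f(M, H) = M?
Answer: 5848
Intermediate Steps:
T(j, y) = j**2 + y**2 (T(j, y) = j*j + y*y = j**2 + y**2)
(T(10, -5*5) + (19 - 1*13))*8 = ((10**2 + (-5*5)**2) + (19 - 1*13))*8 = ((100 + (-25)**2) + (19 - 13))*8 = ((100 + 625) + 6)*8 = (725 + 6)*8 = 731*8 = 5848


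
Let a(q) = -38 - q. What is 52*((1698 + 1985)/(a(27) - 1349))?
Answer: -95758/707 ≈ -135.44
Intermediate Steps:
52*((1698 + 1985)/(a(27) - 1349)) = 52*((1698 + 1985)/((-38 - 1*27) - 1349)) = 52*(3683/((-38 - 27) - 1349)) = 52*(3683/(-65 - 1349)) = 52*(3683/(-1414)) = 52*(3683*(-1/1414)) = 52*(-3683/1414) = -95758/707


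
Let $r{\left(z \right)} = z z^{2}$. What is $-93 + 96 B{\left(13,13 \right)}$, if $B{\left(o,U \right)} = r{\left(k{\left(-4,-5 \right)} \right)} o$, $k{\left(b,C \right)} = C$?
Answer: $-156093$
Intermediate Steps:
$r{\left(z \right)} = z^{3}$
$B{\left(o,U \right)} = - 125 o$ ($B{\left(o,U \right)} = \left(-5\right)^{3} o = - 125 o$)
$-93 + 96 B{\left(13,13 \right)} = -93 + 96 \left(\left(-125\right) 13\right) = -93 + 96 \left(-1625\right) = -93 - 156000 = -156093$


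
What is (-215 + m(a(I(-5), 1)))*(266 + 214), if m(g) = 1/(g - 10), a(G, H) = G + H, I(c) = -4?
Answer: -1342080/13 ≈ -1.0324e+5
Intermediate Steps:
m(g) = 1/(-10 + g)
(-215 + m(a(I(-5), 1)))*(266 + 214) = (-215 + 1/(-10 + (-4 + 1)))*(266 + 214) = (-215 + 1/(-10 - 3))*480 = (-215 + 1/(-13))*480 = (-215 - 1/13)*480 = -2796/13*480 = -1342080/13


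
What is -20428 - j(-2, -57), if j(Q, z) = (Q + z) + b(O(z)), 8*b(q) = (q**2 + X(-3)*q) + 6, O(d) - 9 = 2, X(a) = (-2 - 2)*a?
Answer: -163211/8 ≈ -20401.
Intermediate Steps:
X(a) = -4*a
O(d) = 11 (O(d) = 9 + 2 = 11)
b(q) = 3/4 + q**2/8 + 3*q/2 (b(q) = ((q**2 + (-4*(-3))*q) + 6)/8 = ((q**2 + 12*q) + 6)/8 = (6 + q**2 + 12*q)/8 = 3/4 + q**2/8 + 3*q/2)
j(Q, z) = 259/8 + Q + z (j(Q, z) = (Q + z) + (3/4 + (1/8)*11**2 + (3/2)*11) = (Q + z) + (3/4 + (1/8)*121 + 33/2) = (Q + z) + (3/4 + 121/8 + 33/2) = (Q + z) + 259/8 = 259/8 + Q + z)
-20428 - j(-2, -57) = -20428 - (259/8 - 2 - 57) = -20428 - 1*(-213/8) = -20428 + 213/8 = -163211/8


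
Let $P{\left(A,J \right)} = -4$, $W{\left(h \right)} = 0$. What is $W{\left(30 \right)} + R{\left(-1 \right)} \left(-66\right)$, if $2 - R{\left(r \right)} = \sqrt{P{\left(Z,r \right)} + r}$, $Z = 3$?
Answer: $-132 + 66 i \sqrt{5} \approx -132.0 + 147.58 i$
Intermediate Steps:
$R{\left(r \right)} = 2 - \sqrt{-4 + r}$
$W{\left(30 \right)} + R{\left(-1 \right)} \left(-66\right) = 0 + \left(2 - \sqrt{-4 - 1}\right) \left(-66\right) = 0 + \left(2 - \sqrt{-5}\right) \left(-66\right) = 0 + \left(2 - i \sqrt{5}\right) \left(-66\right) = 0 - \left(132 - 66 i \sqrt{5}\right) = -132 + 66 i \sqrt{5}$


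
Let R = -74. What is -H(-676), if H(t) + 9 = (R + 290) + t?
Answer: 469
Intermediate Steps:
H(t) = 207 + t (H(t) = -9 + ((-74 + 290) + t) = -9 + (216 + t) = 207 + t)
-H(-676) = -(207 - 676) = -1*(-469) = 469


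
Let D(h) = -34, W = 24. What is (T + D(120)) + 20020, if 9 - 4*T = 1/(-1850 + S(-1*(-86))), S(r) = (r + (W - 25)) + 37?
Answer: 138158785/6912 ≈ 19988.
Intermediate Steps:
S(r) = 36 + r (S(r) = (r + (24 - 25)) + 37 = (r - 1) + 37 = (-1 + r) + 37 = 36 + r)
T = 15553/6912 (T = 9/4 - 1/(4*(-1850 + (36 - 1*(-86)))) = 9/4 - 1/(4*(-1850 + (36 + 86))) = 9/4 - 1/(4*(-1850 + 122)) = 9/4 - 1/4/(-1728) = 9/4 - 1/4*(-1/1728) = 9/4 + 1/6912 = 15553/6912 ≈ 2.2501)
(T + D(120)) + 20020 = (15553/6912 - 34) + 20020 = -219455/6912 + 20020 = 138158785/6912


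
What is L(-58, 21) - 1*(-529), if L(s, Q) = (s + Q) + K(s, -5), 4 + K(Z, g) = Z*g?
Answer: 778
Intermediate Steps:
K(Z, g) = -4 + Z*g
L(s, Q) = -4 + Q - 4*s (L(s, Q) = (s + Q) + (-4 + s*(-5)) = (Q + s) + (-4 - 5*s) = -4 + Q - 4*s)
L(-58, 21) - 1*(-529) = (-4 + 21 - 4*(-58)) - 1*(-529) = (-4 + 21 + 232) + 529 = 249 + 529 = 778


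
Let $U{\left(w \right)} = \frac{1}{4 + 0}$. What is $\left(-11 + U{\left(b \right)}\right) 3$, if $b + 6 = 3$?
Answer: $- \frac{129}{4} \approx -32.25$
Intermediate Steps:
$b = -3$ ($b = -6 + 3 = -3$)
$U{\left(w \right)} = \frac{1}{4}$
$\left(-11 + U{\left(b \right)}\right) 3 = \left(-11 + \frac{1}{4}\right) 3 = \left(- \frac{43}{4}\right) 3 = - \frac{129}{4}$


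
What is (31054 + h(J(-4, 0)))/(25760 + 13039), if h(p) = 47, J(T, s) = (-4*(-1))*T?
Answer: 10367/12933 ≈ 0.80159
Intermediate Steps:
J(T, s) = 4*T
(31054 + h(J(-4, 0)))/(25760 + 13039) = (31054 + 47)/(25760 + 13039) = 31101/38799 = 31101*(1/38799) = 10367/12933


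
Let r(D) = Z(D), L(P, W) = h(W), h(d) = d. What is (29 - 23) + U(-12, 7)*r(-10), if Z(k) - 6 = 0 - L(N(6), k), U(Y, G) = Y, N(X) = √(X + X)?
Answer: -186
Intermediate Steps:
N(X) = √2*√X (N(X) = √(2*X) = √2*√X)
L(P, W) = W
Z(k) = 6 - k (Z(k) = 6 + (0 - k) = 6 - k)
r(D) = 6 - D
(29 - 23) + U(-12, 7)*r(-10) = (29 - 23) - 12*(6 - 1*(-10)) = 6 - 12*(6 + 10) = 6 - 12*16 = 6 - 192 = -186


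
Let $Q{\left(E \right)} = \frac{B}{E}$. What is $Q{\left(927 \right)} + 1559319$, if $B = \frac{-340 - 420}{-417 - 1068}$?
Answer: $\frac{429310147913}{275319} \approx 1.5593 \cdot 10^{6}$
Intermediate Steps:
$B = \frac{152}{297}$ ($B = - \frac{760}{-1485} = \left(-760\right) \left(- \frac{1}{1485}\right) = \frac{152}{297} \approx 0.51178$)
$Q{\left(E \right)} = \frac{152}{297 E}$
$Q{\left(927 \right)} + 1559319 = \frac{152}{297 \cdot 927} + 1559319 = \frac{152}{297} \cdot \frac{1}{927} + 1559319 = \frac{152}{275319} + 1559319 = \frac{429310147913}{275319}$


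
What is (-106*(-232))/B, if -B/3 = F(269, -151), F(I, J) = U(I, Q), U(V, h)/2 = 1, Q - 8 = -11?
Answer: -12296/3 ≈ -4098.7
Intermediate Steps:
Q = -3 (Q = 8 - 11 = -3)
U(V, h) = 2 (U(V, h) = 2*1 = 2)
F(I, J) = 2
B = -6 (B = -3*2 = -6)
(-106*(-232))/B = -106*(-232)/(-6) = 24592*(-1/6) = -12296/3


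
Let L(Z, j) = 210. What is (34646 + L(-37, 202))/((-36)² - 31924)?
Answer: -8714/7657 ≈ -1.1380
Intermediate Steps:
(34646 + L(-37, 202))/((-36)² - 31924) = (34646 + 210)/((-36)² - 31924) = 34856/(1296 - 31924) = 34856/(-30628) = 34856*(-1/30628) = -8714/7657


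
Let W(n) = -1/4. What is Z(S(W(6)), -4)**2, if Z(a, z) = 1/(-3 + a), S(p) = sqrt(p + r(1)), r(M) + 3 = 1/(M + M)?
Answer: 4/(6 - I*sqrt(11))**2 ≈ 0.045269 + 0.072068*I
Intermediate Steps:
r(M) = -3 + 1/(2*M) (r(M) = -3 + 1/(M + M) = -3 + 1/(2*M))
W(n) = -1/4 (W(n) = -1*1/4 = -1/4)
S(p) = sqrt(-5/2 + p) (S(p) = sqrt(p + (-3 + (1/2)/1)) = sqrt(p + (-3 + (1/2)*1)) = sqrt(p + (-3 + 1/2)) = sqrt(p - 5/2) = sqrt(-5/2 + p))
Z(S(W(6)), -4)**2 = (1/(-3 + sqrt(-10 + 4*(-1/4))/2))**2 = (1/(-3 + sqrt(-10 - 1)/2))**2 = (1/(-3 + sqrt(-11)/2))**2 = (1/(-3 + (I*sqrt(11))/2))**2 = (1/(-3 + I*sqrt(11)/2))**2 = (-3 + I*sqrt(11)/2)**(-2)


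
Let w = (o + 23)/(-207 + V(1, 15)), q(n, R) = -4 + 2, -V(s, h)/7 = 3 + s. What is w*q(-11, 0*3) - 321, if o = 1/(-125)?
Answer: -9423627/29375 ≈ -320.80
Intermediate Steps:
V(s, h) = -21 - 7*s (V(s, h) = -7*(3 + s) = -21 - 7*s)
q(n, R) = -2
o = -1/125 ≈ -0.0080000
w = -2874/29375 (w = (-1/125 + 23)/(-207 + (-21 - 7*1)) = 2874/(125*(-207 + (-21 - 7))) = 2874/(125*(-207 - 28)) = (2874/125)/(-235) = (2874/125)*(-1/235) = -2874/29375 ≈ -0.097838)
w*q(-11, 0*3) - 321 = -2874/29375*(-2) - 321 = 5748/29375 - 321 = -9423627/29375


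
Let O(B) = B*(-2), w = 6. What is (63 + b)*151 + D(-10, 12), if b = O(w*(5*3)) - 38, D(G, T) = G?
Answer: -23415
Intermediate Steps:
O(B) = -2*B
b = -218 (b = -12*5*3 - 38 = -12*15 - 38 = -2*90 - 38 = -180 - 38 = -218)
(63 + b)*151 + D(-10, 12) = (63 - 218)*151 - 10 = -155*151 - 10 = -23405 - 10 = -23415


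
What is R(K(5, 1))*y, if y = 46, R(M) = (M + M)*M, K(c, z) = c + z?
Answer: 3312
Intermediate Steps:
R(M) = 2*M² (R(M) = (2*M)*M = 2*M²)
R(K(5, 1))*y = (2*(5 + 1)²)*46 = (2*6²)*46 = (2*36)*46 = 72*46 = 3312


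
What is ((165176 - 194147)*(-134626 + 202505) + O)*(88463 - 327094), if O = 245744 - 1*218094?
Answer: 469266634698029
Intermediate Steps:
O = 27650 (O = 245744 - 218094 = 27650)
((165176 - 194147)*(-134626 + 202505) + O)*(88463 - 327094) = ((165176 - 194147)*(-134626 + 202505) + 27650)*(88463 - 327094) = (-28971*67879 + 27650)*(-238631) = (-1966522509 + 27650)*(-238631) = -1966494859*(-238631) = 469266634698029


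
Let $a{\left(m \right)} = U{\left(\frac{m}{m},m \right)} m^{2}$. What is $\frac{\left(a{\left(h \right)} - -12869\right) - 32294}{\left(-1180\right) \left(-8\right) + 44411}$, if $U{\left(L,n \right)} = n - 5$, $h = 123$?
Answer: $\frac{1765797}{53851} \approx 32.79$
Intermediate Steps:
$U{\left(L,n \right)} = -5 + n$
$a{\left(m \right)} = m^{2} \left(-5 + m\right)$ ($a{\left(m \right)} = \left(-5 + m\right) m^{2} = m^{2} \left(-5 + m\right)$)
$\frac{\left(a{\left(h \right)} - -12869\right) - 32294}{\left(-1180\right) \left(-8\right) + 44411} = \frac{\left(123^{2} \left(-5 + 123\right) - -12869\right) - 32294}{\left(-1180\right) \left(-8\right) + 44411} = \frac{\left(15129 \cdot 118 + 12869\right) - 32294}{9440 + 44411} = \frac{\left(1785222 + 12869\right) - 32294}{53851} = \left(1798091 - 32294\right) \frac{1}{53851} = 1765797 \cdot \frac{1}{53851} = \frac{1765797}{53851}$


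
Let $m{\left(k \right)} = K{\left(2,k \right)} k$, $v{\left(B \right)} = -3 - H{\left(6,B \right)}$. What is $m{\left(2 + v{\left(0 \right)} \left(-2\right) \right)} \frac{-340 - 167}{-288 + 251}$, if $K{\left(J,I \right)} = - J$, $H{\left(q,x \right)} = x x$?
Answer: $- \frac{8112}{37} \approx -219.24$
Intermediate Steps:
$H{\left(q,x \right)} = x^{2}$
$v{\left(B \right)} = -3 - B^{2}$
$m{\left(k \right)} = - 2 k$ ($m{\left(k \right)} = \left(-1\right) 2 k = - 2 k$)
$m{\left(2 + v{\left(0 \right)} \left(-2\right) \right)} \frac{-340 - 167}{-288 + 251} = - 2 \left(2 + \left(-3 - 0^{2}\right) \left(-2\right)\right) \frac{-340 - 167}{-288 + 251} = - 2 \left(2 + \left(-3 - 0\right) \left(-2\right)\right) \left(- \frac{507}{-37}\right) = - 2 \left(2 + \left(-3 + 0\right) \left(-2\right)\right) \left(\left(-507\right) \left(- \frac{1}{37}\right)\right) = - 2 \left(2 - -6\right) \frac{507}{37} = - 2 \left(2 + 6\right) \frac{507}{37} = \left(-2\right) 8 \cdot \frac{507}{37} = \left(-16\right) \frac{507}{37} = - \frac{8112}{37}$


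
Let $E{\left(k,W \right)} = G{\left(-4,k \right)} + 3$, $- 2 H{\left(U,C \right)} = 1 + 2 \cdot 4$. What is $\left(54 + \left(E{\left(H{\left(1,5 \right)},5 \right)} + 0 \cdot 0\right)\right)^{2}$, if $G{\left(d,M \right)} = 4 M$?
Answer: $1521$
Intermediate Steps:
$H{\left(U,C \right)} = - \frac{9}{2}$ ($H{\left(U,C \right)} = - \frac{1 + 2 \cdot 4}{2} = - \frac{1 + 8}{2} = \left(- \frac{1}{2}\right) 9 = - \frac{9}{2}$)
$E{\left(k,W \right)} = 3 + 4 k$ ($E{\left(k,W \right)} = 4 k + 3 = 3 + 4 k$)
$\left(54 + \left(E{\left(H{\left(1,5 \right)},5 \right)} + 0 \cdot 0\right)\right)^{2} = \left(54 + \left(\left(3 + 4 \left(- \frac{9}{2}\right)\right) + 0 \cdot 0\right)\right)^{2} = \left(54 + \left(\left(3 - 18\right) + 0\right)\right)^{2} = \left(54 + \left(-15 + 0\right)\right)^{2} = \left(54 - 15\right)^{2} = 39^{2} = 1521$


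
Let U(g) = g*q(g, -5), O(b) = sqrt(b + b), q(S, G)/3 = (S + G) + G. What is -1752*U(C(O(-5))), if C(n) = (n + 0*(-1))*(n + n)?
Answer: -3153600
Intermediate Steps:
q(S, G) = 3*S + 6*G (q(S, G) = 3*((S + G) + G) = 3*((G + S) + G) = 3*(S + 2*G) = 3*S + 6*G)
O(b) = sqrt(2)*sqrt(b) (O(b) = sqrt(2*b) = sqrt(2)*sqrt(b))
C(n) = 2*n**2 (C(n) = (n + 0)*(2*n) = n*(2*n) = 2*n**2)
U(g) = g*(-30 + 3*g) (U(g) = g*(3*g + 6*(-5)) = g*(3*g - 30) = g*(-30 + 3*g))
-1752*U(C(O(-5))) = -5256*2*(sqrt(2)*sqrt(-5))**2*(-10 + 2*(sqrt(2)*sqrt(-5))**2) = -5256*2*(sqrt(2)*(I*sqrt(5)))**2*(-10 + 2*(sqrt(2)*(I*sqrt(5)))**2) = -5256*2*(I*sqrt(10))**2*(-10 + 2*(I*sqrt(10))**2) = -5256*2*(-10)*(-10 + 2*(-10)) = -5256*(-20)*(-10 - 20) = -5256*(-20)*(-30) = -1752*1800 = -3153600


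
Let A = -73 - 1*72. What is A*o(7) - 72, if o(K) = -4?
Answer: 508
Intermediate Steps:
A = -145 (A = -73 - 72 = -145)
A*o(7) - 72 = -145*(-4) - 72 = 580 - 72 = 508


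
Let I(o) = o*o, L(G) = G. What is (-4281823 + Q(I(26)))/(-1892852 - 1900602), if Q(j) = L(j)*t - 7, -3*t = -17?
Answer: 6416999/5690181 ≈ 1.1277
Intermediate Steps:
I(o) = o²
t = 17/3 (t = -⅓*(-17) = 17/3 ≈ 5.6667)
Q(j) = -7 + 17*j/3 (Q(j) = j*(17/3) - 7 = 17*j/3 - 7 = -7 + 17*j/3)
(-4281823 + Q(I(26)))/(-1892852 - 1900602) = (-4281823 + (-7 + (17/3)*26²))/(-1892852 - 1900602) = (-4281823 + (-7 + (17/3)*676))/(-3793454) = (-4281823 + (-7 + 11492/3))*(-1/3793454) = (-4281823 + 11471/3)*(-1/3793454) = -12833998/3*(-1/3793454) = 6416999/5690181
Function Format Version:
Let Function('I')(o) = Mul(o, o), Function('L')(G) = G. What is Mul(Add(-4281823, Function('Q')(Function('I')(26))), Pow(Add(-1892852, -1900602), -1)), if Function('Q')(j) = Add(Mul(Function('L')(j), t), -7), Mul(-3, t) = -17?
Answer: Rational(6416999, 5690181) ≈ 1.1277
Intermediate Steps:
Function('I')(o) = Pow(o, 2)
t = Rational(17, 3) (t = Mul(Rational(-1, 3), -17) = Rational(17, 3) ≈ 5.6667)
Function('Q')(j) = Add(-7, Mul(Rational(17, 3), j)) (Function('Q')(j) = Add(Mul(j, Rational(17, 3)), -7) = Add(Mul(Rational(17, 3), j), -7) = Add(-7, Mul(Rational(17, 3), j)))
Mul(Add(-4281823, Function('Q')(Function('I')(26))), Pow(Add(-1892852, -1900602), -1)) = Mul(Add(-4281823, Add(-7, Mul(Rational(17, 3), Pow(26, 2)))), Pow(Add(-1892852, -1900602), -1)) = Mul(Add(-4281823, Add(-7, Mul(Rational(17, 3), 676))), Pow(-3793454, -1)) = Mul(Add(-4281823, Add(-7, Rational(11492, 3))), Rational(-1, 3793454)) = Mul(Add(-4281823, Rational(11471, 3)), Rational(-1, 3793454)) = Mul(Rational(-12833998, 3), Rational(-1, 3793454)) = Rational(6416999, 5690181)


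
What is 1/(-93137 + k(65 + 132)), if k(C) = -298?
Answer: -1/93435 ≈ -1.0703e-5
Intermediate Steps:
1/(-93137 + k(65 + 132)) = 1/(-93137 - 298) = 1/(-93435) = -1/93435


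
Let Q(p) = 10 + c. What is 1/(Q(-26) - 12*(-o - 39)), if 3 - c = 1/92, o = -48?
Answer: -92/8741 ≈ -0.010525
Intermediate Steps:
c = 275/92 (c = 3 - 1/92 = 275/92 ≈ 2.9891)
Q(p) = 1195/92 (Q(p) = 10 + 275/92 = 1195/92)
1/(Q(-26) - 12*(-o - 39)) = 1/(1195/92 - 12*(-1*(-48) - 39)) = 1/(1195/92 - 12*(48 - 39)) = 1/(1195/92 - 12*9) = 1/(1195/92 - 1*108) = 1/(1195/92 - 108) = 1/(-8741/92) = -92/8741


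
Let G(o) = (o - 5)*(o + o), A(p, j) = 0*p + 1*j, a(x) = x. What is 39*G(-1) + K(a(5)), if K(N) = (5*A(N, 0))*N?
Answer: 468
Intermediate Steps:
A(p, j) = j (A(p, j) = 0 + j = j)
K(N) = 0 (K(N) = (5*0)*N = 0*N = 0)
G(o) = 2*o*(-5 + o) (G(o) = (-5 + o)*(2*o) = 2*o*(-5 + o))
39*G(-1) + K(a(5)) = 39*(2*(-1)*(-5 - 1)) + 0 = 39*(2*(-1)*(-6)) + 0 = 39*12 + 0 = 468 + 0 = 468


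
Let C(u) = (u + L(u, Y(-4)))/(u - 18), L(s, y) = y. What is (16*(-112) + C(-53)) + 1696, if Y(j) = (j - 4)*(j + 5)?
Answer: -6755/71 ≈ -95.141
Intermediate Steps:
Y(j) = (-4 + j)*(5 + j)
C(u) = (-8 + u)/(-18 + u) (C(u) = (u + (-20 - 4 + (-4)²))/(u - 18) = (u + (-20 - 4 + 16))/(-18 + u) = (u - 8)/(-18 + u) = (-8 + u)/(-18 + u))
(16*(-112) + C(-53)) + 1696 = (16*(-112) + (-8 - 53)/(-18 - 53)) + 1696 = (-1792 - 61/(-71)) + 1696 = (-1792 - 1/71*(-61)) + 1696 = (-1792 + 61/71) + 1696 = -127171/71 + 1696 = -6755/71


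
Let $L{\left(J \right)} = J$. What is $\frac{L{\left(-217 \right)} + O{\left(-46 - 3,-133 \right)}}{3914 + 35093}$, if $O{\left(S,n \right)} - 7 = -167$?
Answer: $- \frac{377}{39007} \approx -0.0096649$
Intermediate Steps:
$O{\left(S,n \right)} = -160$ ($O{\left(S,n \right)} = 7 - 167 = -160$)
$\frac{L{\left(-217 \right)} + O{\left(-46 - 3,-133 \right)}}{3914 + 35093} = \frac{-217 - 160}{3914 + 35093} = - \frac{377}{39007}$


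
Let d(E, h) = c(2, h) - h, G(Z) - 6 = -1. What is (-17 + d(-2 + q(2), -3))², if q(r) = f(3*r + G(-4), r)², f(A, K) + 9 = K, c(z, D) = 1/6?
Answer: 6889/36 ≈ 191.36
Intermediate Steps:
G(Z) = 5 (G(Z) = 6 - 1 = 5)
c(z, D) = ⅙
f(A, K) = -9 + K
q(r) = (-9 + r)²
d(E, h) = ⅙ - h
(-17 + d(-2 + q(2), -3))² = (-17 + (⅙ - 1*(-3)))² = (-17 + (⅙ + 3))² = (-17 + 19/6)² = (-83/6)² = 6889/36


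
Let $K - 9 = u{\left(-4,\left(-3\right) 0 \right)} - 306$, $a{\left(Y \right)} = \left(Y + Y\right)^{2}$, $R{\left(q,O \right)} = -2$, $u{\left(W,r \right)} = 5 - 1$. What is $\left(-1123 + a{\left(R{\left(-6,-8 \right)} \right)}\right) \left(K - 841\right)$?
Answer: $1255338$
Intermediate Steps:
$u{\left(W,r \right)} = 4$ ($u{\left(W,r \right)} = 5 - 1 = 4$)
$a{\left(Y \right)} = 4 Y^{2}$ ($a{\left(Y \right)} = \left(2 Y\right)^{2} = 4 Y^{2}$)
$K = -293$ ($K = 9 + \left(4 - 306\right) = 9 - 302 = -293$)
$\left(-1123 + a{\left(R{\left(-6,-8 \right)} \right)}\right) \left(K - 841\right) = \left(-1123 + 4 \left(-2\right)^{2}\right) \left(-293 - 841\right) = \left(-1123 + 4 \cdot 4\right) \left(-1134\right) = \left(-1123 + 16\right) \left(-1134\right) = \left(-1107\right) \left(-1134\right) = 1255338$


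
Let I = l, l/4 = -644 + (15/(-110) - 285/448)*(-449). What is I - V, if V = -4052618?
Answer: 4991361087/1232 ≈ 4.0514e+6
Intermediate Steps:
l = -1464289/1232 (l = 4*(-644 + (15/(-110) - 285/448)*(-449)) = 4*(-644 + (15*(-1/110) - 285*1/448)*(-449)) = 4*(-644 + (-3/22 - 285/448)*(-449)) = 4*(-644 - 3807/4928*(-449)) = 4*(-644 + 1709343/4928) = 4*(-1464289/4928) = -1464289/1232 ≈ -1188.5)
I = -1464289/1232 ≈ -1188.5
I - V = -1464289/1232 - 1*(-4052618) = -1464289/1232 + 4052618 = 4991361087/1232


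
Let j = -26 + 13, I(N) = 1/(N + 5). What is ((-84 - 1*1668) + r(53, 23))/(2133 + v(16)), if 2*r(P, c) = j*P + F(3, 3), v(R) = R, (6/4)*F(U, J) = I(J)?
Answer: -50315/51576 ≈ -0.97555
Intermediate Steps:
I(N) = 1/(5 + N)
F(U, J) = 2/(3*(5 + J))
j = -13
r(P, c) = 1/24 - 13*P/2 (r(P, c) = (-13*P + 2/(3*(5 + 3)))/2 = (-13*P + (⅔)/8)/2 = (-13*P + (⅔)*(⅛))/2 = (-13*P + 1/12)/2 = (1/12 - 13*P)/2 = 1/24 - 13*P/2)
((-84 - 1*1668) + r(53, 23))/(2133 + v(16)) = ((-84 - 1*1668) + (1/24 - 13/2*53))/(2133 + 16) = ((-84 - 1668) + (1/24 - 689/2))/2149 = (-1752 - 8267/24)*(1/2149) = -50315/24*1/2149 = -50315/51576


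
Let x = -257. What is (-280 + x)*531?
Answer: -285147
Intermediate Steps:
(-280 + x)*531 = (-280 - 257)*531 = -537*531 = -285147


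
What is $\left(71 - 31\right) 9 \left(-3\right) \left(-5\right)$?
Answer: $5400$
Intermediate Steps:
$\left(71 - 31\right) 9 \left(-3\right) \left(-5\right) = 40 \left(\left(-27\right) \left(-5\right)\right) = 40 \cdot 135 = 5400$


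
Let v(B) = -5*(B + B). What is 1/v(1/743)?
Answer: -743/10 ≈ -74.300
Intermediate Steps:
v(B) = -10*B
1/v(1/743) = 1/(-10/743) = -743/10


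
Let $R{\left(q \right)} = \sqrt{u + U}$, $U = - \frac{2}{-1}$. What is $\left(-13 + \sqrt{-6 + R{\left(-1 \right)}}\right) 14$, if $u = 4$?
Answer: $-182 + 14 i \sqrt{6 - \sqrt{6}} \approx -182.0 + 26.38 i$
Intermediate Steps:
$U = 2$ ($U = \left(-2\right) \left(-1\right) = 2$)
$R{\left(q \right)} = \sqrt{6}$ ($R{\left(q \right)} = \sqrt{4 + 2} = \sqrt{6}$)
$\left(-13 + \sqrt{-6 + R{\left(-1 \right)}}\right) 14 = \left(-13 + \sqrt{-6 + \sqrt{6}}\right) 14 = -182 + 14 \sqrt{-6 + \sqrt{6}}$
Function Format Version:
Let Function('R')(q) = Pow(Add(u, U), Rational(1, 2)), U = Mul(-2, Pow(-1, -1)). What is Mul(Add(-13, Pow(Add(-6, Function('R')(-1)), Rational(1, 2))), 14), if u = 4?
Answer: Add(-182, Mul(14, I, Pow(Add(6, Mul(-1, Pow(6, Rational(1, 2)))), Rational(1, 2)))) ≈ Add(-182.00, Mul(26.380, I))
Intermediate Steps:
U = 2 (U = Mul(-2, -1) = 2)
Function('R')(q) = Pow(6, Rational(1, 2)) (Function('R')(q) = Pow(Add(4, 2), Rational(1, 2)) = Pow(6, Rational(1, 2)))
Mul(Add(-13, Pow(Add(-6, Function('R')(-1)), Rational(1, 2))), 14) = Mul(Add(-13, Pow(Add(-6, Pow(6, Rational(1, 2))), Rational(1, 2))), 14) = Add(-182, Mul(14, Pow(Add(-6, Pow(6, Rational(1, 2))), Rational(1, 2))))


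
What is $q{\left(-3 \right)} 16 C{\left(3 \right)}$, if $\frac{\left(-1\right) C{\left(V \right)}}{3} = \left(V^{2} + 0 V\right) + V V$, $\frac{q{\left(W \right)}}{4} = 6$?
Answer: $-20736$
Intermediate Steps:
$q{\left(W \right)} = 24$ ($q{\left(W \right)} = 4 \cdot 6 = 24$)
$C{\left(V \right)} = - 6 V^{2}$ ($C{\left(V \right)} = - 3 \left(\left(V^{2} + 0 V\right) + V V\right) = - 3 \left(\left(V^{2} + 0\right) + V^{2}\right) = - 3 \left(V^{2} + V^{2}\right) = - 3 \cdot 2 V^{2} = - 6 V^{2}$)
$q{\left(-3 \right)} 16 C{\left(3 \right)} = 24 \cdot 16 \left(- 6 \cdot 3^{2}\right) = 384 \left(\left(-6\right) 9\right) = 384 \left(-54\right) = -20736$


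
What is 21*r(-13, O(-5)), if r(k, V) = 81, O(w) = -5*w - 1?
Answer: 1701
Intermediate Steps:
O(w) = -1 - 5*w
21*r(-13, O(-5)) = 21*81 = 1701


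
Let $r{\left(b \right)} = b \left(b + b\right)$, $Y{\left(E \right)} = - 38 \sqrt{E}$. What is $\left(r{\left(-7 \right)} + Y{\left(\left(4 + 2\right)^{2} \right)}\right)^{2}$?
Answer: $16900$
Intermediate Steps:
$r{\left(b \right)} = 2 b^{2}$ ($r{\left(b \right)} = b 2 b = 2 b^{2}$)
$\left(r{\left(-7 \right)} + Y{\left(\left(4 + 2\right)^{2} \right)}\right)^{2} = \left(2 \left(-7\right)^{2} - 38 \sqrt{\left(4 + 2\right)^{2}}\right)^{2} = \left(2 \cdot 49 - 38 \sqrt{6^{2}}\right)^{2} = \left(98 - 38 \sqrt{36}\right)^{2} = \left(98 - 228\right)^{2} = \left(-130\right)^{2} = 16900$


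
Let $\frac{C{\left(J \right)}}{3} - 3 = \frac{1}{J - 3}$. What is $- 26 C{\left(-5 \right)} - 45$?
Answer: $- \frac{1077}{4} \approx -269.25$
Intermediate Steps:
$C{\left(J \right)} = 9 + \frac{3}{-3 + J}$ ($C{\left(J \right)} = 9 + \frac{3}{J - 3} = 9 + \frac{3}{-3 + J}$)
$- 26 C{\left(-5 \right)} - 45 = - 26 \frac{3 \left(-8 + 3 \left(-5\right)\right)}{-3 - 5} - 45 = - 26 \frac{3 \left(-8 - 15\right)}{-8} - 45 = - 26 \cdot 3 \left(- \frac{1}{8}\right) \left(-23\right) - 45 = \left(-26\right) \frac{69}{8} - 45 = - \frac{897}{4} - 45 = - \frac{1077}{4}$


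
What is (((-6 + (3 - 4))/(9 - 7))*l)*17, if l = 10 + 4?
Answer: -833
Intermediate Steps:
l = 14
(((-6 + (3 - 4))/(9 - 7))*l)*17 = (((-6 + (3 - 4))/(9 - 7))*14)*17 = (((-6 - 1)/2)*14)*17 = (-7*½*14)*17 = -7/2*14*17 = -49*17 = -833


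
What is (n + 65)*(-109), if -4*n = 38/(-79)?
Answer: -1121501/158 ≈ -7098.1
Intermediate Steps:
n = 19/158 (n = -19/(2*(-79)) = -19*(-1)/(2*79) = -¼*(-38/79) = 19/158 ≈ 0.12025)
(n + 65)*(-109) = (19/158 + 65)*(-109) = (10289/158)*(-109) = -1121501/158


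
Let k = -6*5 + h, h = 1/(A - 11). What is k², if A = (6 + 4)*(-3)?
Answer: 1515361/1681 ≈ 901.46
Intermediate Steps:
A = -30 (A = 10*(-3) = -30)
h = -1/41 (h = 1/(-30 - 11) = 1/(-41) = -1/41 ≈ -0.024390)
k = -1231/41 (k = -6*5 - 1/41 = -30 - 1/41 = -1231/41 ≈ -30.024)
k² = (-1231/41)² = 1515361/1681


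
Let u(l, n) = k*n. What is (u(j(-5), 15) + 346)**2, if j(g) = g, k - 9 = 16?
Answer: 519841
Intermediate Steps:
k = 25 (k = 9 + 16 = 25)
u(l, n) = 25*n
(u(j(-5), 15) + 346)**2 = (25*15 + 346)**2 = (375 + 346)**2 = 721**2 = 519841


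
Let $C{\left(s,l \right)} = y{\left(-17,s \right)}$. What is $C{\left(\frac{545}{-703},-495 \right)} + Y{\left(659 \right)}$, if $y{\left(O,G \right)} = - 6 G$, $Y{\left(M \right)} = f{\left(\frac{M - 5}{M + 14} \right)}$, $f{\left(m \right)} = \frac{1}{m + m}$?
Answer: $\frac{4750279}{919524} \approx 5.166$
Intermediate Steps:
$f{\left(m \right)} = \frac{1}{2 m}$
$Y{\left(M \right)} = \frac{14 + M}{2 \left(-5 + M\right)}$ ($Y{\left(M \right)} = \frac{1}{2 \frac{M - 5}{M + 14}} = \frac{1}{2 \frac{-5 + M}{14 + M}} = \frac{\frac{1}{-5 + M} \left(14 + M\right)}{2} = \frac{14 + M}{2 \left(-5 + M\right)}$)
$C{\left(s,l \right)} = - 6 s$
$C{\left(\frac{545}{-703},-495 \right)} + Y{\left(659 \right)} = - 6 \frac{545}{-703} + \frac{14 + 659}{2 \left(-5 + 659\right)} = - 6 \cdot 545 \left(- \frac{1}{703}\right) + \frac{1}{2} \cdot \frac{1}{654} \cdot 673 = \left(-6\right) \left(- \frac{545}{703}\right) + \frac{1}{2} \cdot \frac{1}{654} \cdot 673 = \frac{3270}{703} + \frac{673}{1308} = \frac{4750279}{919524}$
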